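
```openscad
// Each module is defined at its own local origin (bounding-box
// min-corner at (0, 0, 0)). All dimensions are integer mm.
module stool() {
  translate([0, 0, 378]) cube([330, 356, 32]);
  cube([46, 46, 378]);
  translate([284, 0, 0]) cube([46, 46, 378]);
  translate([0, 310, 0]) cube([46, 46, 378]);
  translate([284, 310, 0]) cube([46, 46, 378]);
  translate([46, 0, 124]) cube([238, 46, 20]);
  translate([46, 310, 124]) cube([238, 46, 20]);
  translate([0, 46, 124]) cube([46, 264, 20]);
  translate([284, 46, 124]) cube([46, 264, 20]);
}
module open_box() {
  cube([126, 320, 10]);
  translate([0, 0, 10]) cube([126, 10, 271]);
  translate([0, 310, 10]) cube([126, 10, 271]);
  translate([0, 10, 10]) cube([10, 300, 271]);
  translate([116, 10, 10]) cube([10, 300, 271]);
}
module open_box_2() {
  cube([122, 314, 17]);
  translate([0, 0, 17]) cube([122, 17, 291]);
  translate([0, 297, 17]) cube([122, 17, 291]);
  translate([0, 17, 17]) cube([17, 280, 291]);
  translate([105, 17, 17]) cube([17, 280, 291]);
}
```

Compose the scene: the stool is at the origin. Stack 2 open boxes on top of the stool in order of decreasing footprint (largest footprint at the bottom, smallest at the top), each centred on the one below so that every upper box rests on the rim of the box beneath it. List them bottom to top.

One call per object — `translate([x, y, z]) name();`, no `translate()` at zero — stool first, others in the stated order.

stool();
translate([102, 18, 410]) open_box();
translate([104, 21, 691]) open_box_2();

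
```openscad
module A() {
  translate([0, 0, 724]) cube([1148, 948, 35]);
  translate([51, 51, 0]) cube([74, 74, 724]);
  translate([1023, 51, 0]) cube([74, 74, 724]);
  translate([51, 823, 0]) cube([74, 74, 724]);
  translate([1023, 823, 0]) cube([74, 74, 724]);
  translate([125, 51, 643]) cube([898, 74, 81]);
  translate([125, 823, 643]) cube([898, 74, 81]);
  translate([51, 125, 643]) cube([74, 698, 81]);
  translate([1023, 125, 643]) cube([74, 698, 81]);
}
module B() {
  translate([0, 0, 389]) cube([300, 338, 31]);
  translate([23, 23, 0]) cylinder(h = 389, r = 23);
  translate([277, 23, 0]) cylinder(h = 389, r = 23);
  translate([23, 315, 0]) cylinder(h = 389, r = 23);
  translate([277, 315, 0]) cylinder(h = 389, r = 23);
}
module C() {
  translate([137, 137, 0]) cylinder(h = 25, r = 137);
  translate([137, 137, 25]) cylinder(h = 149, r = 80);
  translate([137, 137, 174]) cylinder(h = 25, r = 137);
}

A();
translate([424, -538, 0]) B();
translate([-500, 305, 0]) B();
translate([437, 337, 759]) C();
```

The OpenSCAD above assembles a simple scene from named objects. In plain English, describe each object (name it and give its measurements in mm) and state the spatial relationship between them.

A is a table: top 1148 mm (x) × 948 mm (y), 35 mm thick, upper face at z = 759 mm, on four 74×74 mm square legs, each inset 51 mm from the nearest pair of top edges, running from z = 0 to the bottom of the top. Four apron rails, 74 mm thick and 81 mm tall, run between adjacent legs with their top edges flush with the underside of the top and their outer faces flush with the legs' outer faces.

B is a four-legged stool. The seat is a 300×338×31 mm slab whose top surface is at z = 420 mm; four round legs, each 46 mm in diameter, run from the floor (z = 0) to the underside of the seat, each leg's axis is inset half a diameter from the nearest pair of seat edges (so the leg's bounding box is flush with the corner).

C is a spool: two coaxial disc flanges of radius 137 mm and thickness 25 mm, joined by a core cylinder of radius 80 mm and height 149 mm. The lower flange rests on z = 0 and the three cylinders share a vertical axis.

Two stools sit around the table at the −y, −x sides. The spool is on top of the table, centred.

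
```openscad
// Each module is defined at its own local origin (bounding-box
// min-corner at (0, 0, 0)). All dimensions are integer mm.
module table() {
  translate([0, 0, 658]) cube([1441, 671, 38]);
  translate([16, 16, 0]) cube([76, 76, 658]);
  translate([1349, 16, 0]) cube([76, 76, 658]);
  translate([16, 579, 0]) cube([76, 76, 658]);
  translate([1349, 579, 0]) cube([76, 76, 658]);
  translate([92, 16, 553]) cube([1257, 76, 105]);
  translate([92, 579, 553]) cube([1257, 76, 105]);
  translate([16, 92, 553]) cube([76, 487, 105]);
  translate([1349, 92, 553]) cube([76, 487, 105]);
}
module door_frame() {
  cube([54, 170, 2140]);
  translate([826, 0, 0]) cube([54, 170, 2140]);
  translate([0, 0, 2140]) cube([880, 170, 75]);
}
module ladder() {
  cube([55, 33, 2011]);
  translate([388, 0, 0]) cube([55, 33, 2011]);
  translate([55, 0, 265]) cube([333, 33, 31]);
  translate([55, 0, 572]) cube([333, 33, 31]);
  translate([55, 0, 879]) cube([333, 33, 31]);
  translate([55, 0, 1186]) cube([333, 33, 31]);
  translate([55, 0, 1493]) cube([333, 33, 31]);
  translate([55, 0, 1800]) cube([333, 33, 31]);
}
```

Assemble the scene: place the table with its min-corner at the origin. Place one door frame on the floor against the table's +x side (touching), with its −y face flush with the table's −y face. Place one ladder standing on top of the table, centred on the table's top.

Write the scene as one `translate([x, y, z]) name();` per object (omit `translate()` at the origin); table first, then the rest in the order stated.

table();
translate([1441, 0, 0]) door_frame();
translate([499, 319, 696]) ladder();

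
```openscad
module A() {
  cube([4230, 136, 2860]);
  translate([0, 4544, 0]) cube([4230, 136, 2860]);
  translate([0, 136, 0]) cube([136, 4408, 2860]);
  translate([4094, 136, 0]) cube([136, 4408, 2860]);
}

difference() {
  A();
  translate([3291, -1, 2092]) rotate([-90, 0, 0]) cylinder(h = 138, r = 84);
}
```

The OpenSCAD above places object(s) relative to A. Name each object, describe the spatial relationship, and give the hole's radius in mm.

The subtracted cylinder has r = 84 mm.

A is a house frame. The house frame has a circular hole through its front wall. The hole's radius is 84 mm.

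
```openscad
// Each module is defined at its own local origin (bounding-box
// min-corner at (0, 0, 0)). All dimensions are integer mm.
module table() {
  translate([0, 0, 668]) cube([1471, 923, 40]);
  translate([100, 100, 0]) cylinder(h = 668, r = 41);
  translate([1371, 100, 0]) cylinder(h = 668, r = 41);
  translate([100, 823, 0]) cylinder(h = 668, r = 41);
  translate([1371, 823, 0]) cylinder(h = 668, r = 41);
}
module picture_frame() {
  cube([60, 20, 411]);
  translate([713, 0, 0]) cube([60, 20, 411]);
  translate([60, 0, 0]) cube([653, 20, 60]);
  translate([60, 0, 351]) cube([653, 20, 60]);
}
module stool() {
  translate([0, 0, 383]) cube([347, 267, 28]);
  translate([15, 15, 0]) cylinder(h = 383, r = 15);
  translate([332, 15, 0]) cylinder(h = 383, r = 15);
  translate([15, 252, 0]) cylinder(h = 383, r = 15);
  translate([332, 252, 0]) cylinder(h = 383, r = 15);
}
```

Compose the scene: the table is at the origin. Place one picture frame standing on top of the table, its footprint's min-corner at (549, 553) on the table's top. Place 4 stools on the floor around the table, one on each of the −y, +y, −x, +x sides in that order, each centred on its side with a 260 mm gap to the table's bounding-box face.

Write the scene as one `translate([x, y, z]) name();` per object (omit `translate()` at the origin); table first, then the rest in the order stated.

table();
translate([549, 553, 708]) picture_frame();
translate([562, -527, 0]) stool();
translate([562, 1183, 0]) stool();
translate([-607, 328, 0]) stool();
translate([1731, 328, 0]) stool();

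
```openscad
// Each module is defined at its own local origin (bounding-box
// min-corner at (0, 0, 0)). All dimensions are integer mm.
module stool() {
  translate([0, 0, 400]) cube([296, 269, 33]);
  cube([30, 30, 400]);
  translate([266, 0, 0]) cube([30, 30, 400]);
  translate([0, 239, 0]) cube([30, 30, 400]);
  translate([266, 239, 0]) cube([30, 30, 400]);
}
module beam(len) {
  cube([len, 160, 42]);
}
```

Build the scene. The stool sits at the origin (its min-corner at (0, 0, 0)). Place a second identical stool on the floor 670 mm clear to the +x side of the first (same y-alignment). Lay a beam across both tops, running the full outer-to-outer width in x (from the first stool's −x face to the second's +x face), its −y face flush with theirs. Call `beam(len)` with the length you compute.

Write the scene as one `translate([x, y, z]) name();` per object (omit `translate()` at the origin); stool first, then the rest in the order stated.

stool();
translate([966, 0, 0]) stool();
translate([0, 0, 433]) beam(1262);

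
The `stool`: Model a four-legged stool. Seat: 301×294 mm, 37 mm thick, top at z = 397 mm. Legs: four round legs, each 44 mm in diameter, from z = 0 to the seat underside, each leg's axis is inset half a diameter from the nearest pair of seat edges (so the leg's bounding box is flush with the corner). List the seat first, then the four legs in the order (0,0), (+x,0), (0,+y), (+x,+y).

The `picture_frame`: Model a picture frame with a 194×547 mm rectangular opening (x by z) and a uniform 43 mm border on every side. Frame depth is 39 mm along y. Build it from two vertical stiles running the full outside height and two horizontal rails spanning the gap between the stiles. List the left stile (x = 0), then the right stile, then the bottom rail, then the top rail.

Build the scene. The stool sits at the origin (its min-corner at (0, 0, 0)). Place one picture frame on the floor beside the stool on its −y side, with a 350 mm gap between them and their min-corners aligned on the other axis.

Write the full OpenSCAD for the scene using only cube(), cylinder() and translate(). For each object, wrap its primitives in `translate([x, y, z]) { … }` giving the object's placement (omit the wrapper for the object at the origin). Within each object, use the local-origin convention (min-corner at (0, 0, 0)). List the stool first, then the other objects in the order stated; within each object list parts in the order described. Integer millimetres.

translate([0, 0, 360]) cube([301, 294, 37]);
translate([22, 22, 0]) cylinder(h = 360, r = 22);
translate([279, 22, 0]) cylinder(h = 360, r = 22);
translate([22, 272, 0]) cylinder(h = 360, r = 22);
translate([279, 272, 0]) cylinder(h = 360, r = 22);
translate([0, -389, 0]) {
  cube([43, 39, 633]);
  translate([237, 0, 0]) cube([43, 39, 633]);
  translate([43, 0, 0]) cube([194, 39, 43]);
  translate([43, 0, 590]) cube([194, 39, 43]);
}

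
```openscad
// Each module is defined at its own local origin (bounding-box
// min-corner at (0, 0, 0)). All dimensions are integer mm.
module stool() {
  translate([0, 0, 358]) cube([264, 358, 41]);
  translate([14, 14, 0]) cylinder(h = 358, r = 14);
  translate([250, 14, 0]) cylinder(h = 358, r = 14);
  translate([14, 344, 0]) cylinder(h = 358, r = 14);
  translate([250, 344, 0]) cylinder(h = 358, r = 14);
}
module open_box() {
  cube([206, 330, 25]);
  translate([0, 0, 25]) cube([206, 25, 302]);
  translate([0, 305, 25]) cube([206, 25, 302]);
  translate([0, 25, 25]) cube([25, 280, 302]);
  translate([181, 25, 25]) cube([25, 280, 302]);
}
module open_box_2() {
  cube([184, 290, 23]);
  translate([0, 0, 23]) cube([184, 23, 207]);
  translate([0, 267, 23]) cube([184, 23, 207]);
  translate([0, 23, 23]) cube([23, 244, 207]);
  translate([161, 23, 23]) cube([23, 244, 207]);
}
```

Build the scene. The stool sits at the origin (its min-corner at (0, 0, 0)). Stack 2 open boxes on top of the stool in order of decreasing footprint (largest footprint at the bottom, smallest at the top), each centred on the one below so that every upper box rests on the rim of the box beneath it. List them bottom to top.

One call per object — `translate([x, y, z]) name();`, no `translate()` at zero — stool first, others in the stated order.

stool();
translate([29, 14, 399]) open_box();
translate([40, 34, 726]) open_box_2();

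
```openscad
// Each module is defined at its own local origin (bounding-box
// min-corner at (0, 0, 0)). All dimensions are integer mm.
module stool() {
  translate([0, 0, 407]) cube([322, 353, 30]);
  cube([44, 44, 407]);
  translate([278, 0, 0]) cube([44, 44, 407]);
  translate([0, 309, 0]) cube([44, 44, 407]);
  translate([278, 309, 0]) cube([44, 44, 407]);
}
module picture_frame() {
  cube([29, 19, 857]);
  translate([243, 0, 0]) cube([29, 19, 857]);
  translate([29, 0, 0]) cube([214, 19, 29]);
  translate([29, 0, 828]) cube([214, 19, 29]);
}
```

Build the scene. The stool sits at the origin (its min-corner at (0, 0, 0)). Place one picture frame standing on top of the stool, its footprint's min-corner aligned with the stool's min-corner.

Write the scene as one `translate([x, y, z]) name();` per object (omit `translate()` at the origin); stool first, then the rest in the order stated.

stool();
translate([0, 0, 437]) picture_frame();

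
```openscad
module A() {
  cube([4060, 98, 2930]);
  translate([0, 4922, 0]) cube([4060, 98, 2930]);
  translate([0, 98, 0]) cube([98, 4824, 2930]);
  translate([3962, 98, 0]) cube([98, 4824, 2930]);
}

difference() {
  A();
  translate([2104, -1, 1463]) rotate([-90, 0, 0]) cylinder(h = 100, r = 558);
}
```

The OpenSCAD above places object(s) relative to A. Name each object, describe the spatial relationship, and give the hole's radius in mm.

A is a house frame. The house frame has a circular hole through its front wall. The hole's radius is 558 mm.

The subtracted cylinder has r = 558 mm.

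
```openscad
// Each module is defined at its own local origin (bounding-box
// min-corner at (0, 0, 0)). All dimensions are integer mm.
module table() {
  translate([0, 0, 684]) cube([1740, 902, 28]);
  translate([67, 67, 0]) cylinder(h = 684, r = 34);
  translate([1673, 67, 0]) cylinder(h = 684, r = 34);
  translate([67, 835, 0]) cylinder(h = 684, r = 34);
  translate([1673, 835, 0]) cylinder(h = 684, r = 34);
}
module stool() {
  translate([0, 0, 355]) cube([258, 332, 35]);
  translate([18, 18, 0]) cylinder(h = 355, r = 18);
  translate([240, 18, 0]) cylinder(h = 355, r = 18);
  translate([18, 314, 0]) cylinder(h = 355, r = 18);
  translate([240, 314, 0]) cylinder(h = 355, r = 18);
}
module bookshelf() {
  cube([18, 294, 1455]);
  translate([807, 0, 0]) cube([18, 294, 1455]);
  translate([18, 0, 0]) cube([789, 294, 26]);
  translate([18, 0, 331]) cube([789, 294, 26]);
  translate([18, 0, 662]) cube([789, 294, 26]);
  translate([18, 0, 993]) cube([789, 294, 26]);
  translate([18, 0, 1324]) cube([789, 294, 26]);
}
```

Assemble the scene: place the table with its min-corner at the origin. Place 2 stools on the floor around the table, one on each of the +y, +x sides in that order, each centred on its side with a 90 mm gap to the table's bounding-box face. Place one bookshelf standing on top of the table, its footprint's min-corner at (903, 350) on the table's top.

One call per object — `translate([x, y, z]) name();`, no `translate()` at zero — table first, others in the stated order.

table();
translate([741, 992, 0]) stool();
translate([1830, 285, 0]) stool();
translate([903, 350, 712]) bookshelf();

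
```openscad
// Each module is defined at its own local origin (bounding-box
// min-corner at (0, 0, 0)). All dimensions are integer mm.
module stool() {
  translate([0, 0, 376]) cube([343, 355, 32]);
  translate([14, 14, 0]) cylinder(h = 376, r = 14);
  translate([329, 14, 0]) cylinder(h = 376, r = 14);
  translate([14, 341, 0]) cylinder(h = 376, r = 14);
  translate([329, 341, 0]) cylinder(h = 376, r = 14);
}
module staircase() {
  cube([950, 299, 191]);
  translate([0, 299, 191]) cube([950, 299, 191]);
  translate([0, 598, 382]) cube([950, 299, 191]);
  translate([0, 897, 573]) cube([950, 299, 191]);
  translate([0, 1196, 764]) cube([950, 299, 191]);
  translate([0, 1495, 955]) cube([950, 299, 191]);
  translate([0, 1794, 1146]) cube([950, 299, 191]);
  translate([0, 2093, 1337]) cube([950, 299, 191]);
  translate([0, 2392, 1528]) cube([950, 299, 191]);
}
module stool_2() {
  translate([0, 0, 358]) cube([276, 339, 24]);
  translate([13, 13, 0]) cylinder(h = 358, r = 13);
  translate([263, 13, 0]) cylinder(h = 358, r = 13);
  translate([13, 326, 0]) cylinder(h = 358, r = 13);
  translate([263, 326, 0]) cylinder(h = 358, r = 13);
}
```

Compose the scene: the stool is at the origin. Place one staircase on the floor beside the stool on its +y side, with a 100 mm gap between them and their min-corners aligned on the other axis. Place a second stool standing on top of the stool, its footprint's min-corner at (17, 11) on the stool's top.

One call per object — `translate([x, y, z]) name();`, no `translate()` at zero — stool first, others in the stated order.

stool();
translate([0, 455, 0]) staircase();
translate([17, 11, 408]) stool_2();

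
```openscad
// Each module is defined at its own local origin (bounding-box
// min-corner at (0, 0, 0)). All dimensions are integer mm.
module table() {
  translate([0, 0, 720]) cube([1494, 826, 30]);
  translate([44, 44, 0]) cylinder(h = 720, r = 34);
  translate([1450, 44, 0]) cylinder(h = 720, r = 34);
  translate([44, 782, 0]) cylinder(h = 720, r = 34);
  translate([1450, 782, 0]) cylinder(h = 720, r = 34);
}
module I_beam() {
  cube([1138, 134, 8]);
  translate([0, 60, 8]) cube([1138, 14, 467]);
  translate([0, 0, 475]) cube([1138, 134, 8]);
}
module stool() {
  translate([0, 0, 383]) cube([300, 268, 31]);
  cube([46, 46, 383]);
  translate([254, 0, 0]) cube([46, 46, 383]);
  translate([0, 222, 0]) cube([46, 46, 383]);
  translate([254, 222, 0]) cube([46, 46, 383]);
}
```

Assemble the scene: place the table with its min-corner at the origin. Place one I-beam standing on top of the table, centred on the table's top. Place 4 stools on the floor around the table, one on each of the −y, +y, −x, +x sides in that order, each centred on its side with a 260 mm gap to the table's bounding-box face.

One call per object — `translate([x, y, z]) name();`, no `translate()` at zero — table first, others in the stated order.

table();
translate([178, 346, 750]) I_beam();
translate([597, -528, 0]) stool();
translate([597, 1086, 0]) stool();
translate([-560, 279, 0]) stool();
translate([1754, 279, 0]) stool();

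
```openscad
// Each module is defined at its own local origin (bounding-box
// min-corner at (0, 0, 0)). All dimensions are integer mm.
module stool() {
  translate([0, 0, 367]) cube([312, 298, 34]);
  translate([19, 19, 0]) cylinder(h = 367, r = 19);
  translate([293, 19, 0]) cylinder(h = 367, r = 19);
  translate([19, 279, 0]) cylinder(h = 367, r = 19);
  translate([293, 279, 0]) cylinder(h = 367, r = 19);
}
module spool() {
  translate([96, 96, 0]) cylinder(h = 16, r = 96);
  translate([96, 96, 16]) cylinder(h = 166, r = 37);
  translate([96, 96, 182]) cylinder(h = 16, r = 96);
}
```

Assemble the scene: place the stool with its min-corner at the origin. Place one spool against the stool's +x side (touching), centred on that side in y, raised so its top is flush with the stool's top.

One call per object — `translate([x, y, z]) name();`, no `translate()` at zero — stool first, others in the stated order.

stool();
translate([312, 53, 203]) spool();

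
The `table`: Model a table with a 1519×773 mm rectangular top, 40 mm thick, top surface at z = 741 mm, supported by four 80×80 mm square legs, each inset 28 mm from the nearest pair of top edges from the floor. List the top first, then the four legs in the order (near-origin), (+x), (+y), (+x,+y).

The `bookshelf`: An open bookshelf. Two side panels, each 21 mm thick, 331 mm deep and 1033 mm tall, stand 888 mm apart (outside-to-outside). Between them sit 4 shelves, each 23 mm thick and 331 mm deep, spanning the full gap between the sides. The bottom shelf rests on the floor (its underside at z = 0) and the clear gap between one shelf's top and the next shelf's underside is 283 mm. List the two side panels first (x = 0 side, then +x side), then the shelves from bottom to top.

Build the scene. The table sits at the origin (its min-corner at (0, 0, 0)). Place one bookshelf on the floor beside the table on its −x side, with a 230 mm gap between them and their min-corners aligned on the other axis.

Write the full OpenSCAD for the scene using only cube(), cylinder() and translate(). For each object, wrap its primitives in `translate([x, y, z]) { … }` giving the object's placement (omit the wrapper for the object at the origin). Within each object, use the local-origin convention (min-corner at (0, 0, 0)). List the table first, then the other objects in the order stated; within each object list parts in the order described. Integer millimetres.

translate([0, 0, 701]) cube([1519, 773, 40]);
translate([28, 28, 0]) cube([80, 80, 701]);
translate([1411, 28, 0]) cube([80, 80, 701]);
translate([28, 665, 0]) cube([80, 80, 701]);
translate([1411, 665, 0]) cube([80, 80, 701]);
translate([-1118, 0, 0]) {
  cube([21, 331, 1033]);
  translate([867, 0, 0]) cube([21, 331, 1033]);
  translate([21, 0, 0]) cube([846, 331, 23]);
  translate([21, 0, 306]) cube([846, 331, 23]);
  translate([21, 0, 612]) cube([846, 331, 23]);
  translate([21, 0, 918]) cube([846, 331, 23]);
}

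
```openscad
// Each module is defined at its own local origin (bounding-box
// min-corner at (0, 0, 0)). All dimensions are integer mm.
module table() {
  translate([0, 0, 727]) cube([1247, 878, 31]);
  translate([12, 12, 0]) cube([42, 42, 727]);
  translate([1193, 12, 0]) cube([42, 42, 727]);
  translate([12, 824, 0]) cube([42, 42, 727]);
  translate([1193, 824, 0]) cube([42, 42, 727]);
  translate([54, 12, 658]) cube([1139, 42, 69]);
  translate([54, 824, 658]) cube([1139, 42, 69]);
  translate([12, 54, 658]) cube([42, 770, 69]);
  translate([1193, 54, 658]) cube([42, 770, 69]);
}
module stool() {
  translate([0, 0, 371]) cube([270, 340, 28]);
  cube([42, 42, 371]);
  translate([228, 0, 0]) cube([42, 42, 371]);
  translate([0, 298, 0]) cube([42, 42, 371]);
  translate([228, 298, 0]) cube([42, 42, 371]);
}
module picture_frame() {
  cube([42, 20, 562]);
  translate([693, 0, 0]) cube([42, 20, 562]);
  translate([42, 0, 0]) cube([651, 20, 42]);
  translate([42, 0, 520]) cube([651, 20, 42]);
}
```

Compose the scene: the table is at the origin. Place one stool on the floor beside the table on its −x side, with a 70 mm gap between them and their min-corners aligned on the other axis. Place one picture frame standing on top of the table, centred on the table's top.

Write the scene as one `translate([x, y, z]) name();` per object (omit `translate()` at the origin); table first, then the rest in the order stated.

table();
translate([-340, 0, 0]) stool();
translate([256, 429, 758]) picture_frame();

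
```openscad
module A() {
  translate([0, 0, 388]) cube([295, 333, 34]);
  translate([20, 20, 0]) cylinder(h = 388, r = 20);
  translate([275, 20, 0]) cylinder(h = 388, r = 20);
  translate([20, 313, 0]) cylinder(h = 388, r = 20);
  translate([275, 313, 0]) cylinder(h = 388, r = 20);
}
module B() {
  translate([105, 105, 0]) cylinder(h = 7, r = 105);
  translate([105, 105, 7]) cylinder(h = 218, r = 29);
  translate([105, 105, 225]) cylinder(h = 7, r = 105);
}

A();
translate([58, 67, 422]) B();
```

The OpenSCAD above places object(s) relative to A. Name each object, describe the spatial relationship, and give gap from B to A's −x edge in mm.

A is a stool. B is a spool. The spool is on top of the stool. The gap from the spool to the stool's −x edge is 58 mm.

The spool's min-x is at 58; the stool's min-x is 0; gap = 58 mm.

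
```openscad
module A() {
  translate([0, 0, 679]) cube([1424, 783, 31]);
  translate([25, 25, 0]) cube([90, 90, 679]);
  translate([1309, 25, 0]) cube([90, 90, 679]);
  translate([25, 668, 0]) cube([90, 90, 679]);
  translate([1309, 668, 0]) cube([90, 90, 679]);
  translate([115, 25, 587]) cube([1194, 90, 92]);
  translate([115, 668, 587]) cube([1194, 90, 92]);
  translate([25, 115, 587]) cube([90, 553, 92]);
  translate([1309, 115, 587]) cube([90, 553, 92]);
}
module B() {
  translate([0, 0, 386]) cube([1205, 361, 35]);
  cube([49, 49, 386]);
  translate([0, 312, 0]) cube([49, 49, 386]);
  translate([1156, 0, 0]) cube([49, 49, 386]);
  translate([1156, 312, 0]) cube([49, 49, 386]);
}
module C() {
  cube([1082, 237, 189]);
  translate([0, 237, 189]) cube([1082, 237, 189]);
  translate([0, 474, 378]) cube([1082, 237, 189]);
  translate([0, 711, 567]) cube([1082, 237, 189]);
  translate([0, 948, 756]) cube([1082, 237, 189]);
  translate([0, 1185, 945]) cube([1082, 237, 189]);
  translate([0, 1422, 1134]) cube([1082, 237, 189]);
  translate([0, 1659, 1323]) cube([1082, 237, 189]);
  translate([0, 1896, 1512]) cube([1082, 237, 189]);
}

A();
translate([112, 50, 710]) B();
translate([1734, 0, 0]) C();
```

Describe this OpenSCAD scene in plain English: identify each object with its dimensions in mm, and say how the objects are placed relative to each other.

A is a rectangular dining table. The top is 1424×783×31 mm with its upper surface at z = 710 mm. It stands on four 90×90 mm square legs, each inset 25 mm from the nearest pair of top edges, running from the floor to the underside of the top. Four apron rails, 90 mm thick and 92 mm tall, run between adjacent legs with their top edges flush with the underside of the top and their outer faces flush with the legs' outer faces.

B is a bench: a 1205×361 mm seat slab, 35 mm thick, top at z = 421 mm, on four 49×49 mm square legs flush with the seat corners and standing on z = 0.

C is a straight staircase of 9 solid steps. Each step is 1082 mm wide (x), 237 mm deep (y, the going) and 189 mm tall (the rise). The first step rests on the floor; each subsequent step sits one going further in +y and one rise higher in +z, directly behind and above the previous step with no overlap.

The bench is on top of the table. The staircase is on the floor beside the table on its +x side.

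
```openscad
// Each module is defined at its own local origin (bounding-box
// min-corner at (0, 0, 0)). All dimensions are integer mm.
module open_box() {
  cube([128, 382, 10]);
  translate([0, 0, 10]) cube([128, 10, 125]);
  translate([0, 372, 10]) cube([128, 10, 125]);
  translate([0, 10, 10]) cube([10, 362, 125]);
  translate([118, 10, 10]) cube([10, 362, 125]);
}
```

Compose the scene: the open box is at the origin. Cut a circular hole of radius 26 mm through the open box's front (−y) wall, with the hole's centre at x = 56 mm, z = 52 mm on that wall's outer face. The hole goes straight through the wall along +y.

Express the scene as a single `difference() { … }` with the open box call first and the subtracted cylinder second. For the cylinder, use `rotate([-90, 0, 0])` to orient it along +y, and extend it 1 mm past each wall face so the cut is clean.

difference() {
  open_box();
  translate([56, -1, 52]) rotate([-90, 0, 0]) cylinder(h = 12, r = 26);
}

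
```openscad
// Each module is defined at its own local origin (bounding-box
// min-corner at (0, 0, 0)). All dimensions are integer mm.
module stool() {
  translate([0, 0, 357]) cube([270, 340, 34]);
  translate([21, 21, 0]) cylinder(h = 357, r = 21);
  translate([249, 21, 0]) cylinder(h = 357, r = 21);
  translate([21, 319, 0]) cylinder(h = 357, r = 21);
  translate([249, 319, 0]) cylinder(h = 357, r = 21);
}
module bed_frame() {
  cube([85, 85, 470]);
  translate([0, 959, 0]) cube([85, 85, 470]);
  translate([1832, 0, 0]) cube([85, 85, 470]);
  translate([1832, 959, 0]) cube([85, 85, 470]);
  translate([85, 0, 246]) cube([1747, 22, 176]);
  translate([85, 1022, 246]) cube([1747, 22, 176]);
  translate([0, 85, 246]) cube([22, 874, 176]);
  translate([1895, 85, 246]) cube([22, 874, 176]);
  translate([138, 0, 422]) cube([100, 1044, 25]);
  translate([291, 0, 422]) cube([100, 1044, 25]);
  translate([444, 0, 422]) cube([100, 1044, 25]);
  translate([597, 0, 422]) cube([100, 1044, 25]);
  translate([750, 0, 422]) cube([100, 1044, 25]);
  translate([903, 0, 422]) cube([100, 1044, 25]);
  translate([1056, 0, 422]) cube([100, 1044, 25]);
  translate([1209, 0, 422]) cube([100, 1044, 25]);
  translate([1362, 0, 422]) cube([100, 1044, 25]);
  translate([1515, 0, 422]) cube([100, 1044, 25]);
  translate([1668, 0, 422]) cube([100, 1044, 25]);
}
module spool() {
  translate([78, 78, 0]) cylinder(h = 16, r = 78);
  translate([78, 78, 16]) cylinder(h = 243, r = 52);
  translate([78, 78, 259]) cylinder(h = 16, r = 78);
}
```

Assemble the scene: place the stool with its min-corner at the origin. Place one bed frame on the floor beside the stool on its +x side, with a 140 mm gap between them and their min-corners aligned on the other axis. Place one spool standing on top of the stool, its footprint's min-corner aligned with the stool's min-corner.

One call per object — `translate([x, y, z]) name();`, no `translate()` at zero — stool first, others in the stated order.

stool();
translate([410, 0, 0]) bed_frame();
translate([0, 0, 391]) spool();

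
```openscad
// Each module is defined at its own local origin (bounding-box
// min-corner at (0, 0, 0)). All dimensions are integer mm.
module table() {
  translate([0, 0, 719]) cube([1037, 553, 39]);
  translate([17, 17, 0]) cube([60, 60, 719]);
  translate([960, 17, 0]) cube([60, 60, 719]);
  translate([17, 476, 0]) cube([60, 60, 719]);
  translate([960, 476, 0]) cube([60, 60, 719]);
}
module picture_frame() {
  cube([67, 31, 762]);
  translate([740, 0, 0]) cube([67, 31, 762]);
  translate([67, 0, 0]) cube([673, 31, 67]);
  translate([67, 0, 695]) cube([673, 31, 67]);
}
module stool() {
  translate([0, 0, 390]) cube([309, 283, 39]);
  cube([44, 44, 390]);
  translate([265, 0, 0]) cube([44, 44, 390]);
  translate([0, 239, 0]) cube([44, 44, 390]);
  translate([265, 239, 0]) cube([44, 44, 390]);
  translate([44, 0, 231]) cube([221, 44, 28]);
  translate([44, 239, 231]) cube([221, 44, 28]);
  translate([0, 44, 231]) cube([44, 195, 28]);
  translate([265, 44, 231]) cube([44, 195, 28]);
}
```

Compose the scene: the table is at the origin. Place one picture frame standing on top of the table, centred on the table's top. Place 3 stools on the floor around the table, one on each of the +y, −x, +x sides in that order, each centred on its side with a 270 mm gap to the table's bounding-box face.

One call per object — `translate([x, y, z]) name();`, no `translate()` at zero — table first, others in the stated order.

table();
translate([115, 261, 758]) picture_frame();
translate([364, 823, 0]) stool();
translate([-579, 135, 0]) stool();
translate([1307, 135, 0]) stool();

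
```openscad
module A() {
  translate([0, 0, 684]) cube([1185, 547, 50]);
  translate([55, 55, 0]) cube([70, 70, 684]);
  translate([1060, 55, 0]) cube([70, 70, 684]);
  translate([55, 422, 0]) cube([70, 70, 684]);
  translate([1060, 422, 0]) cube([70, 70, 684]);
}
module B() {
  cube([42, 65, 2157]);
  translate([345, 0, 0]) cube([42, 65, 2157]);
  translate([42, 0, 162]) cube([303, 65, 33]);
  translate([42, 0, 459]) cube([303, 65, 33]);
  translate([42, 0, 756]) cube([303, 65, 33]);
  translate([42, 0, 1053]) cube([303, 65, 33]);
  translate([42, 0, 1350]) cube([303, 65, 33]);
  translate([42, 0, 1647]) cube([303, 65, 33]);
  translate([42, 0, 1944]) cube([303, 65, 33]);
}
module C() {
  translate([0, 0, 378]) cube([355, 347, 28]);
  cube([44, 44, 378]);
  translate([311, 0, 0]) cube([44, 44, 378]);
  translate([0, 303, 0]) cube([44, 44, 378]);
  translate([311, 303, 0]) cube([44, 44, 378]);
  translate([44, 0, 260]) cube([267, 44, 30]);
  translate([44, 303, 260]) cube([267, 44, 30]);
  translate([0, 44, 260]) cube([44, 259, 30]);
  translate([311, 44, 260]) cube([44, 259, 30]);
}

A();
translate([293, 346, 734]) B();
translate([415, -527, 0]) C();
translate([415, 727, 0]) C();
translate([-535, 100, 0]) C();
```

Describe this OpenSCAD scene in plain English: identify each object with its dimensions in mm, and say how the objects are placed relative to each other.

A is a table with a 1185×547 mm rectangular top, 50 mm thick, top surface at z = 734 mm, supported by four 70×70 mm square legs, each inset 55 mm from the nearest pair of top edges, running from the floor.

B is a straight ladder. Two 42×65 mm vertical rails, 2157 mm tall, stand 387 mm apart (outside-to-outside) with their front faces coplanar on the −y side. 7 rungs, each 65 mm deep and 33 mm tall, span between the inner faces of the rails, front faces flush with the rails. The lowest rung's underside is at z = 162 mm and rungs are spaced 297 mm apart (underside to underside).

C is a four-legged stool. The seat is 355×347 mm, 28 mm thick, top at z = 406 mm. It stands on four square legs, each 44×44 mm in cross-section, from z = 0 to the seat underside, each flush with a corner of the seat. Four stretchers, 44 mm wide and 30 mm tall, connect adjacent legs with their undersides at z = 260 mm, each running between the inner faces of the legs it joins and aligned with the legs' outer faces on the other axis.

The ladder is on top of the table. Three stools sit around the table at the −y, +y, −x sides.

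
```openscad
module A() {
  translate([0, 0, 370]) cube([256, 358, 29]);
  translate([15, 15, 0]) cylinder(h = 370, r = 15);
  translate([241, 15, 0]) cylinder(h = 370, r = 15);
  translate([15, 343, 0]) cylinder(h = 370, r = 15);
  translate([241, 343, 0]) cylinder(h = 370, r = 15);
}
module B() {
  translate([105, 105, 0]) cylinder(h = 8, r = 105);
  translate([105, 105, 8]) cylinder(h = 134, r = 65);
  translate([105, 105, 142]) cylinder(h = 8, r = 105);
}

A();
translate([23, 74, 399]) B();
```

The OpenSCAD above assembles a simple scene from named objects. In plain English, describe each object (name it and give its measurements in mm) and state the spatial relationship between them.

A is a simple wooden stool: a rectangular seat 256 mm (x) by 358 mm (y), 29 mm thick, top face at z = 399 mm, on four round legs, each 30 mm in diameter. The legs rest on z = 0, each leg's axis is inset half a diameter from the nearest pair of seat edges (so the leg's bounding box is flush with the corner).

B is a spool: two coaxial disc flanges of radius 105 mm and thickness 8 mm, joined by a core cylinder of radius 65 mm and height 134 mm. The lower flange rests on z = 0 and the three cylinders share a vertical axis.

The spool is on top of the stool, centred.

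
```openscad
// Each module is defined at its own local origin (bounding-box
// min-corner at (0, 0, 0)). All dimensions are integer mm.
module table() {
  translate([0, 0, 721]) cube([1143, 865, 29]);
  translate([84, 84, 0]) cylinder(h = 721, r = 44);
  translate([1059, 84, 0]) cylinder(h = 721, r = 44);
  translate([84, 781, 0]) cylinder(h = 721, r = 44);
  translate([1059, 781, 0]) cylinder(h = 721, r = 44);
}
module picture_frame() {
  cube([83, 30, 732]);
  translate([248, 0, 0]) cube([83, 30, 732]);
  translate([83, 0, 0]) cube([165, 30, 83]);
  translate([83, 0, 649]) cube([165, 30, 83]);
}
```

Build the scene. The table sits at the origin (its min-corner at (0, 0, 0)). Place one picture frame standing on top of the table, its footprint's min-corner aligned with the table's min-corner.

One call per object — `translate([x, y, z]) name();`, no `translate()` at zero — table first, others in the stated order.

table();
translate([0, 0, 750]) picture_frame();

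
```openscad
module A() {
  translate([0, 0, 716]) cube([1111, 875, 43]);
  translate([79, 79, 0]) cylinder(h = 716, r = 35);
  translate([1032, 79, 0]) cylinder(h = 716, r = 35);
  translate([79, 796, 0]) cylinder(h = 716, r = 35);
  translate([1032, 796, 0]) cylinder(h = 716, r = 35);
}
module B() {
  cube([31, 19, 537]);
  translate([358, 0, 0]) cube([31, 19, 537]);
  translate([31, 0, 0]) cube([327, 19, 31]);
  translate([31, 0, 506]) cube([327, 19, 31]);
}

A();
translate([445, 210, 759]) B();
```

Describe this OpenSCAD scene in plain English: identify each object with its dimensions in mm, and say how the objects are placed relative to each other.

A is a table with a 1111×875 mm rectangular top, 43 mm thick, top surface at z = 759 mm, supported by four round legs of 70 mm diameter, each leg's bounding box inset 44 mm from the nearest pair of top edges, running from the floor.

B is a rectangular picture frame lying in the x–z plane (depth along y). The opening is 327 mm wide (x) by 475 mm tall (z), surrounded by a border 31 mm wide on all four sides. The frame is 19 mm deep and is made of two full-height vertical stiles with two horizontal rails fitted between them.

The picture frame is on top of the table.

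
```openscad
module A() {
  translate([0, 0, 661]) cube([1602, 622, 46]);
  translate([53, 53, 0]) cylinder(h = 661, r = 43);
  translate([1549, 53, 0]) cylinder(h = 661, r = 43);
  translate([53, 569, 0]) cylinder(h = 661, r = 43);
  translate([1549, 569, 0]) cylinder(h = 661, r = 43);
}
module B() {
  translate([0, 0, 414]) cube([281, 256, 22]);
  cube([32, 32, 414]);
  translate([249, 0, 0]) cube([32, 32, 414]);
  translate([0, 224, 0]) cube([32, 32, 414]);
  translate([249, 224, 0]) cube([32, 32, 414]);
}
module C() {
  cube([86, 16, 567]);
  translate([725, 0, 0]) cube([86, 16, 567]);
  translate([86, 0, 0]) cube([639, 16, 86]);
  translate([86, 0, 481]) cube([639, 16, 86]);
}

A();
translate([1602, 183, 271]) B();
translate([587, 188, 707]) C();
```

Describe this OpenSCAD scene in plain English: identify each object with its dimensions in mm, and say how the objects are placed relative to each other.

A is a rectangular dining table. The top is 1602×622×46 mm with its upper surface at z = 707 mm. It stands on four round legs of 86 mm diameter, each leg's bounding box inset 10 mm from the nearest pair of top edges, running from the floor to the underside of the top.

B is a four-legged stool. The seat is a 281×256×22 mm slab whose top surface is at z = 436 mm; four square legs, each 32×32 mm in cross-section, run from the floor (z = 0) to the underside of the seat, each flush with a corner of the seat.

C is a rectangular picture frame lying in the x–z plane (depth along y). The opening is 639 mm wide (x) by 395 mm tall (z), surrounded by a border 86 mm wide on all four sides. The frame is 16 mm deep and is made of two full-height vertical stiles with two horizontal rails fitted between them.

The stool is beside the table with their tops flush at z = 707. The picture frame is on top of the table.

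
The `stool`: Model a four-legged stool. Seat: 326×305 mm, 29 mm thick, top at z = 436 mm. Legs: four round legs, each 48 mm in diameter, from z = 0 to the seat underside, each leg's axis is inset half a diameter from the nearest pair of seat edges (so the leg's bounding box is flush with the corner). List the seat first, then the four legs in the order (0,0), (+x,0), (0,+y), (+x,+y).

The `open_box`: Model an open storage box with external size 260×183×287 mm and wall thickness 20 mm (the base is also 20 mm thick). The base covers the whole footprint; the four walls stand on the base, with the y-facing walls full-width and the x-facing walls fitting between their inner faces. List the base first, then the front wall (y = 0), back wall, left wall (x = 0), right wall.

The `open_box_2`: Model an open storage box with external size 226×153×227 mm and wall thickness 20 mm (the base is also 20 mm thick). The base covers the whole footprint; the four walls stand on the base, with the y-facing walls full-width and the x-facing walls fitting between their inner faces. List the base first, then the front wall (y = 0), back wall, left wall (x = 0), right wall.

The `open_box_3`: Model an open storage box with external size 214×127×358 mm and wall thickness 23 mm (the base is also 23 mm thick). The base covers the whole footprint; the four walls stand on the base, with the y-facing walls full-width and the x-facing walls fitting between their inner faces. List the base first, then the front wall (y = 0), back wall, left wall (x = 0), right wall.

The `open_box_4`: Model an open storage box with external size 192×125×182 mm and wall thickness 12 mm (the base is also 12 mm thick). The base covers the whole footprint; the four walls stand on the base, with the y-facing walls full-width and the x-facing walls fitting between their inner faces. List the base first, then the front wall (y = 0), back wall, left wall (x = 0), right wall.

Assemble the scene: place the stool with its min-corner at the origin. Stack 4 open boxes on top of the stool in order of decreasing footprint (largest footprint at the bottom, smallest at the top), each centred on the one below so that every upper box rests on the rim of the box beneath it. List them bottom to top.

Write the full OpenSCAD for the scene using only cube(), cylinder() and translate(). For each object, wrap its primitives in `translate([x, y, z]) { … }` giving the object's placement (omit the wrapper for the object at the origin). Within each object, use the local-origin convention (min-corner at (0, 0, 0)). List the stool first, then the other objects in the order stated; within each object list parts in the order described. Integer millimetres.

translate([0, 0, 407]) cube([326, 305, 29]);
translate([24, 24, 0]) cylinder(h = 407, r = 24);
translate([302, 24, 0]) cylinder(h = 407, r = 24);
translate([24, 281, 0]) cylinder(h = 407, r = 24);
translate([302, 281, 0]) cylinder(h = 407, r = 24);
translate([33, 61, 436]) {
  cube([260, 183, 20]);
  translate([0, 0, 20]) cube([260, 20, 267]);
  translate([0, 163, 20]) cube([260, 20, 267]);
  translate([0, 20, 20]) cube([20, 143, 267]);
  translate([240, 20, 20]) cube([20, 143, 267]);
}
translate([50, 76, 723]) {
  cube([226, 153, 20]);
  translate([0, 0, 20]) cube([226, 20, 207]);
  translate([0, 133, 20]) cube([226, 20, 207]);
  translate([0, 20, 20]) cube([20, 113, 207]);
  translate([206, 20, 20]) cube([20, 113, 207]);
}
translate([56, 89, 950]) {
  cube([214, 127, 23]);
  translate([0, 0, 23]) cube([214, 23, 335]);
  translate([0, 104, 23]) cube([214, 23, 335]);
  translate([0, 23, 23]) cube([23, 81, 335]);
  translate([191, 23, 23]) cube([23, 81, 335]);
}
translate([67, 90, 1308]) {
  cube([192, 125, 12]);
  translate([0, 0, 12]) cube([192, 12, 170]);
  translate([0, 113, 12]) cube([192, 12, 170]);
  translate([0, 12, 12]) cube([12, 101, 170]);
  translate([180, 12, 12]) cube([12, 101, 170]);
}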